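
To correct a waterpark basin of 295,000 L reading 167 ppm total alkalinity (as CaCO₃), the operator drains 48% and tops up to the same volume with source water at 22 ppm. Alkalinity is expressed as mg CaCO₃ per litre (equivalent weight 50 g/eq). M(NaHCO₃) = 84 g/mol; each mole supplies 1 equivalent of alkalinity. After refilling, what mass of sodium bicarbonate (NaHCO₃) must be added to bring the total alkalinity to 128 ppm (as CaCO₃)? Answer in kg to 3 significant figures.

15.2 kg

After draining 48% and refilling: 167 × 0.52 + 22 × 0.48 = 97.4 ppm.
Deficit to target: 128 − 97.4 = 30.6 mg/L.
As CaCO₃: 30.6 mg/L × 295,000 L = 9027 g; ÷ 50 g/eq ÷ 1 = 180.5 mol NaHCO₃.
Mass: 180.5 × 84 = 15,170 g.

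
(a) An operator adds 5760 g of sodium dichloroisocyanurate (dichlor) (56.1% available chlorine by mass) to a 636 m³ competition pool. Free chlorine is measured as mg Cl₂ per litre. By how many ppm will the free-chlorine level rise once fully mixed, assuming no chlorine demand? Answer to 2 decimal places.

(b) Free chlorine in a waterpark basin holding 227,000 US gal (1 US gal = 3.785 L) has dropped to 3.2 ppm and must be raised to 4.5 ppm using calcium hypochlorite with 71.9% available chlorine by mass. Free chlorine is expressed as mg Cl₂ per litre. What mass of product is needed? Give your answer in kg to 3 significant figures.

(a) Volume: 636 m³ = 636,000 L.
(a) Available chlorine delivered: 5760 g × 0.561 = 3231 g as Cl₂.
(a) Concentration rise: 3231 g / 636,000 L = 5.081 mg/L = 5.08 ppm.

(b) Volume: 227,000 US gal × 3.785 L/gal = 859,195 L.
(b) Chlorine deficit: 4.5 − 3.2 = 1.3 ppm = 1.3 mg/L as Cl₂.
(b) Cl₂ equivalent needed: 1.3 mg/L × 859,195 L = 1,117,000 mg = 1117 g.
(b) Product at 71.9% available chlorine: 1117 / 0.719 = 1553 g.

(a) 5.08 ppm; (b) 1.55 kg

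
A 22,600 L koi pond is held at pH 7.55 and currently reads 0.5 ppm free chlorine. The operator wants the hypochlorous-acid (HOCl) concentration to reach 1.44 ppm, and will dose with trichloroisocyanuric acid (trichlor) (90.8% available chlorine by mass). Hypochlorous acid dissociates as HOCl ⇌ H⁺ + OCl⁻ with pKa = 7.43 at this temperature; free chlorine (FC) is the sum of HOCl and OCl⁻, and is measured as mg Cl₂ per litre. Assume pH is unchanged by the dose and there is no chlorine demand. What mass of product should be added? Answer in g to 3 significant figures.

[OCl⁻]/[HOCl] = 10^(pH − pKa) = 10^(7.55 − 7.43) = 1.318; fraction as HOCl = 1/(1 + 1.318) = 0.4314.
Free chlorine required for 1.44 ppm HOCl: 1.44 / 0.4314 = 3.338 ppm.
FC to add: 3.338 − 0.5 = 2.838 mg/L as Cl₂.
Cl₂ equivalent: 2.838 mg/L × 22,600 L = 64.15 g.
Product at 90.8% available Cl: 64.15 / 0.908 = 70.64 g.

70.6 g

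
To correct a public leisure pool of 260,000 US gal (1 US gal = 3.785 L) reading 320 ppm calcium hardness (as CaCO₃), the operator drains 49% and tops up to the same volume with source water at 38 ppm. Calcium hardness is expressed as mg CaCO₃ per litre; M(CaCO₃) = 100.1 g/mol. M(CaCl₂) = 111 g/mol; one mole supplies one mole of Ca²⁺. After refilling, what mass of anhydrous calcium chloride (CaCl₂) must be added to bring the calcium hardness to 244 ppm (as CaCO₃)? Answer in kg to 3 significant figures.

Volume: 260,000 US gal × 3.785 L/gal = 984,100 L.
After draining 49% and refilling: 320 × 0.51 + 38 × 0.49 = 181.82 ppm.
Deficit to target: 244 − 181.82 = 62.18 mg/L.
As CaCO₃: 62.18 mg/L × 984,100 L = 61,190 g; ÷ 100.1 = 611.3 mol Ca²⁺.
Mass: 611.3 × 111 = 67,850 g.

67.9 kg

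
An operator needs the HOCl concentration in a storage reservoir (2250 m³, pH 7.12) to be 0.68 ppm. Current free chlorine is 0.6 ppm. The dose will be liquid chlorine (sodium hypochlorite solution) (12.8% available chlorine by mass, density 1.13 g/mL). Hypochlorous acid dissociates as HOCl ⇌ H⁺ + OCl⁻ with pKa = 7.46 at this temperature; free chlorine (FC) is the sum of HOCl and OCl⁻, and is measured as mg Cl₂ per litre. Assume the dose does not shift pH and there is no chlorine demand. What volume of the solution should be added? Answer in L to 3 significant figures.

Volume: 2250 m³ = 2,250,000 L.
[OCl⁻]/[HOCl] = 10^(pH − pKa) = 10^(7.12 − 7.46) = 0.4571; fraction as HOCl = 1/(1 + 0.4571) = 0.6863.
Free chlorine required for 0.68 ppm HOCl: 0.68 / 0.6863 = 0.9908 ppm.
FC to add: 0.9908 − 0.6 = 0.3908 mg/L as Cl₂.
Cl₂ equivalent: 0.3908 mg/L × 2,250,000 L = 879.3 g.
Product at 12.8% available Cl: 879.3 / 0.128 = 6870 g.
Volume: 6870 g ÷ 1.13 g/mL = 6080 mL.

6.08 L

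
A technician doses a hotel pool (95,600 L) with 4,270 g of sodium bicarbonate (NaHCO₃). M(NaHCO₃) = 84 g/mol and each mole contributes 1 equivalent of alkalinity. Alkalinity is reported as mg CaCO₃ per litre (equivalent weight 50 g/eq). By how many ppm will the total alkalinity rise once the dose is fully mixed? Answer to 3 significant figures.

26.6 ppm

Moles of NaHCO₃: 4,270 g ÷ 84 g/mol = 50.83 mol → 50.83 eq of alkalinity.
As CaCO₃: 50.83 eq × 50 g/eq = 2542 g.
Rise: 2542 g / 95,600 L × 1000 = 26.59 mg/L.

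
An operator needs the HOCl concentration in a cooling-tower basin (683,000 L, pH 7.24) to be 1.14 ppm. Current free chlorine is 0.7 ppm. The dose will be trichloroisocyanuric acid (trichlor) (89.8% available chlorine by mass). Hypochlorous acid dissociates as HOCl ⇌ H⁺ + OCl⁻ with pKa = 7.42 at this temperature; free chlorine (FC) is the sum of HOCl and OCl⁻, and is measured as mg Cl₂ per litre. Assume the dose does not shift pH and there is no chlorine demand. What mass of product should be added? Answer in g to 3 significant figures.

908 g

[OCl⁻]/[HOCl] = 10^(pH − pKa) = 10^(7.24 − 7.42) = 0.6607; fraction as HOCl = 1/(1 + 0.6607) = 0.6022.
Free chlorine required for 1.14 ppm HOCl: 1.14 / 0.6022 = 1.893 ppm.
FC to add: 1.893 − 0.7 = 1.193 mg/L as Cl₂.
Cl₂ equivalent: 1.193 mg/L × 683,000 L = 814.9 g.
Product at 89.8% available Cl: 814.9 / 0.898 = 907.5 g.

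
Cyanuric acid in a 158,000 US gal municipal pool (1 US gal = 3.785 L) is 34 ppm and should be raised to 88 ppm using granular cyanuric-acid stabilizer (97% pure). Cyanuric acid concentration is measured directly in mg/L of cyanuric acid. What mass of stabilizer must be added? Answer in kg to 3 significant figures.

33.3 kg

Volume: 158,000 US gal × 3.785 L/gal = 598,030 L.
CYA to add: (88 − 34) = 54 mg/L × 598,030 L = 32,290 g cyanuric acid.
At 97% purity: 32,290 / 0.97 = 33,290 g product.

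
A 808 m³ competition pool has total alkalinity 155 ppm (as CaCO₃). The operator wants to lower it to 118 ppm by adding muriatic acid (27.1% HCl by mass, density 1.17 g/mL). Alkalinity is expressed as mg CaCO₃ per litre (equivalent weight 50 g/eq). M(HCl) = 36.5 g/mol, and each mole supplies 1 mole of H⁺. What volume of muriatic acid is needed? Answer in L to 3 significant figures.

68.8 L

Volume: 808 m³ = 808,000 L.
Alkalinity to neutralize: (155 − 118) = 37 mg/L as CaCO₃ × 808,000 L = 29,900 g as CaCO₃.
Equivalents of H⁺ required: 29,900 ÷ 50 g/eq = 597.9 eq = 597.9 mol HCl.
Mass of HCl: 597.9 × 36.5 = 21,820 g.
Mass of 27.1% solution: 21,820 / 0.271 = 80,530 g.
Volume: 80,530 g ÷ 1.17 g/mL = 68,830 mL.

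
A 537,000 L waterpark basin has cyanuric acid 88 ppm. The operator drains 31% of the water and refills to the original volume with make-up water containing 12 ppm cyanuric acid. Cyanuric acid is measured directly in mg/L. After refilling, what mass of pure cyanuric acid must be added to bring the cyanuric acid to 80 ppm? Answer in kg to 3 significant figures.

8.36 kg

After draining 31% and refilling: 88 × 0.69 + 12 × 0.31 = 64.44 ppm.
Deficit to target: 80 − 64.44 = 15.56 mg/L.
Mass: 15.56 mg/L × 537,000 L = 8356 g cyanuric acid.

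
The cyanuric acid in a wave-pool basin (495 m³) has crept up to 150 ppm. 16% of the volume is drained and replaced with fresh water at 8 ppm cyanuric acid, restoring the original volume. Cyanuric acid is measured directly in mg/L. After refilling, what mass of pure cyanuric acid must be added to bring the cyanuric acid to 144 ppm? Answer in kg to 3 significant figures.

Volume: 495 m³ = 495,000 L.
After draining 16% and refilling: 150 × 0.84 + 8 × 0.16 = 127.28 ppm.
Deficit to target: 144 − 127.28 = 16.72 mg/L.
Mass: 16.72 mg/L × 495,000 L = 8276 g cyanuric acid.

8.28 kg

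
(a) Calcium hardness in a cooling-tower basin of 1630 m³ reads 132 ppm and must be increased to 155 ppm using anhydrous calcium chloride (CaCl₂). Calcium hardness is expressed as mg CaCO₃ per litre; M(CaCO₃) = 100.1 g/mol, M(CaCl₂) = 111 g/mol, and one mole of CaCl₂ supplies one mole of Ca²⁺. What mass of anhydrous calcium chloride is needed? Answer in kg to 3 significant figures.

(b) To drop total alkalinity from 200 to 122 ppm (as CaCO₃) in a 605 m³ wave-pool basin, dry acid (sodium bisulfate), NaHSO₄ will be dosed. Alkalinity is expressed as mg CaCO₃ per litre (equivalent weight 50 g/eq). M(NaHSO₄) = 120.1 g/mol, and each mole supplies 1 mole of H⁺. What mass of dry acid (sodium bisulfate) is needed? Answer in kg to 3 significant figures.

(a) 41.6 kg; (b) 113 kg

(a) Volume: 1630 m³ = 1,630,000 L.
(a) Hardness to add: (155 − 132) = 23 mg/L as CaCO₃ × 1,630,000 L = 37,490 g as CaCO₃.
(a) Moles of Ca²⁺ (1 mol Ca²⁺ ≡ 1 mol CaCO₃): 37,490 / 100.1 g/mol = 374.5 mol.
(a) Mass of CaCl₂: 374.5 × 111 = 41,570 g.

(b) Volume: 605 m³ = 605,000 L.
(b) Alkalinity to neutralize: (200 − 122) = 78 mg/L as CaCO₃ × 605,000 L = 47,190 g as CaCO₃.
(b) Equivalents of H⁺ required: 47,190 ÷ 50 g/eq = 943.8 eq = 943.8 mol NaHSO₄.
(b) Mass of NaHSO₄: 943.8 × 120.1 = 113,400 g.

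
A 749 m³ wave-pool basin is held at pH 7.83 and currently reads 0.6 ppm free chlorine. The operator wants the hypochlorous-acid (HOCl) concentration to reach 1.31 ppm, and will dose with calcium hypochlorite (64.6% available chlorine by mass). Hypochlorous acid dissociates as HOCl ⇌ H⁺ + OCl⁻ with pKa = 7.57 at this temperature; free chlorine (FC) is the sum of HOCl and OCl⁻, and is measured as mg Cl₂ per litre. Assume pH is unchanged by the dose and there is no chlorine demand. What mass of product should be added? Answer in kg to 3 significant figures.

3.59 kg

Volume: 749 m³ = 749,000 L.
[OCl⁻]/[HOCl] = 10^(pH − pKa) = 10^(7.83 − 7.57) = 1.82; fraction as HOCl = 1/(1 + 1.82) = 0.3546.
Free chlorine required for 1.31 ppm HOCl: 1.31 / 0.3546 = 3.694 ppm.
FC to add: 3.694 − 0.6 = 3.094 mg/L as Cl₂.
Cl₂ equivalent: 3.094 mg/L × 749,000 L = 2317 g.
Product at 64.6% available Cl: 2317 / 0.646 = 3587 g.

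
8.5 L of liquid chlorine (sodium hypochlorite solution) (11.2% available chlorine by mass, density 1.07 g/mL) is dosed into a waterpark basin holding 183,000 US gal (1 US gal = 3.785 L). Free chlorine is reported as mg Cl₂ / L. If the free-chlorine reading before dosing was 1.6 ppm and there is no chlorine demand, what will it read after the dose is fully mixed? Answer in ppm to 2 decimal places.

Volume: 183,000 US gal × 3.785 L/gal = 692,655 L.
Mass of solution: 8.5 L × 1000 mL/L × 1.07 g/mL = 9095 g.
Available chlorine delivered: 9095 g × 0.112 = 1019 g as Cl₂.
Concentration rise: 1019 g / 692,655 L = 1.471 mg/L = 1.47 ppm.
Final FC: 1.6 + 1.47 = 3.07 ppm.

3.07 ppm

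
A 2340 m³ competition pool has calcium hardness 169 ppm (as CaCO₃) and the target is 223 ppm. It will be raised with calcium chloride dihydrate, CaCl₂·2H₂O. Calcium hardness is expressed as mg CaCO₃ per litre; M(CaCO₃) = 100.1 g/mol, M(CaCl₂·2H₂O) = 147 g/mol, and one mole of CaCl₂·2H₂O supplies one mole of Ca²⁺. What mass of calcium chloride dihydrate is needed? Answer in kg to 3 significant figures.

186 kg

Volume: 2340 m³ = 2,340,000 L.
Hardness to add: (223 − 169) = 54 mg/L as CaCO₃ × 2,340,000 L = 126,400 g as CaCO₃.
Moles of Ca²⁺ (1 mol Ca²⁺ ≡ 1 mol CaCO₃): 126,400 / 100.1 g/mol = 1262 mol.
Mass of CaCl₂·2H₂O: 1262 × 147 = 185,600 g.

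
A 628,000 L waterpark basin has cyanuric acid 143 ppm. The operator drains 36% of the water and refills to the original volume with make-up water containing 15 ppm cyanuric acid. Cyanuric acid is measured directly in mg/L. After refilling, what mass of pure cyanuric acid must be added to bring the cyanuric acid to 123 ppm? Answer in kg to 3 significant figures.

After draining 36% and refilling: 143 × 0.64 + 15 × 0.36 = 96.92 ppm.
Deficit to target: 123 − 96.92 = 26.08 mg/L.
Mass: 26.08 mg/L × 628,000 L = 16,380 g cyanuric acid.

16.4 kg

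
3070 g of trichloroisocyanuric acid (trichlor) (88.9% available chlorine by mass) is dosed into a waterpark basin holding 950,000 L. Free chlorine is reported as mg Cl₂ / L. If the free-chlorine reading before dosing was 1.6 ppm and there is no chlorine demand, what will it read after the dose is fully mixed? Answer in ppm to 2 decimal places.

4.47 ppm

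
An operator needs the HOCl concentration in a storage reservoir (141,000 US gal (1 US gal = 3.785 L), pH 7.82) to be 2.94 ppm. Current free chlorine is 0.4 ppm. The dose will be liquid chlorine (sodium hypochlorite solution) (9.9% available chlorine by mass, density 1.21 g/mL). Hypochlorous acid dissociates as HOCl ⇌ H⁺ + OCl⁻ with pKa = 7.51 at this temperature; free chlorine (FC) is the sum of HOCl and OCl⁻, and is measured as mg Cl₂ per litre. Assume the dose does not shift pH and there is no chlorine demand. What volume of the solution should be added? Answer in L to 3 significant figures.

38.1 L

Volume: 141,000 US gal × 3.785 L/gal = 533,685 L.
[OCl⁻]/[HOCl] = 10^(pH − pKa) = 10^(7.82 − 7.51) = 2.042; fraction as HOCl = 1/(1 + 2.042) = 0.3288.
Free chlorine required for 2.94 ppm HOCl: 2.94 / 0.3288 = 8.943 ppm.
FC to add: 8.943 − 0.4 = 8.543 mg/L as Cl₂.
Cl₂ equivalent: 8.543 mg/L × 533,685 L = 4559 g.
Product at 9.9% available Cl: 4559 / 0.099 = 46,050 g.
Volume: 46,050 g ÷ 1.21 g/mL = 38,060 mL.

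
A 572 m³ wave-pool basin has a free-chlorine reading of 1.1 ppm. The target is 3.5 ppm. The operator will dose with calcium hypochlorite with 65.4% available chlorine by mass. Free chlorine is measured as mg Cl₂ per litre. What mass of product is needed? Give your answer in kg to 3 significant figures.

2.10 kg

Volume: 572 m³ = 572,000 L.
Chlorine deficit: 3.5 − 1.1 = 2.4 ppm = 2.4 mg/L as Cl₂.
Cl₂ equivalent needed: 2.4 mg/L × 572,000 L = 1,373,000 mg = 1373 g.
Product at 65.4% available chlorine: 1373 / 0.654 = 2099 g.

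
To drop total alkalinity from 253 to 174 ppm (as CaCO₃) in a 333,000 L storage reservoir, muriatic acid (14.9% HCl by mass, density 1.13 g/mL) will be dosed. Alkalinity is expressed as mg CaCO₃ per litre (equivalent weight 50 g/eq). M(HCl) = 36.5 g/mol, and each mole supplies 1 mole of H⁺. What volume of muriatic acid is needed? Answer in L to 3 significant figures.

Alkalinity to neutralize: (253 − 174) = 79 mg/L as CaCO₃ × 333,000 L = 26,310 g as CaCO₃.
Equivalents of H⁺ required: 26,310 ÷ 50 g/eq = 526.1 eq = 526.1 mol HCl.
Mass of HCl: 526.1 × 36.5 = 19,200 g.
Mass of 14.9% solution: 19,200 / 0.149 = 128,900 g.
Volume: 128,900 g ÷ 1.13 g/mL = 114,100 mL.

114 L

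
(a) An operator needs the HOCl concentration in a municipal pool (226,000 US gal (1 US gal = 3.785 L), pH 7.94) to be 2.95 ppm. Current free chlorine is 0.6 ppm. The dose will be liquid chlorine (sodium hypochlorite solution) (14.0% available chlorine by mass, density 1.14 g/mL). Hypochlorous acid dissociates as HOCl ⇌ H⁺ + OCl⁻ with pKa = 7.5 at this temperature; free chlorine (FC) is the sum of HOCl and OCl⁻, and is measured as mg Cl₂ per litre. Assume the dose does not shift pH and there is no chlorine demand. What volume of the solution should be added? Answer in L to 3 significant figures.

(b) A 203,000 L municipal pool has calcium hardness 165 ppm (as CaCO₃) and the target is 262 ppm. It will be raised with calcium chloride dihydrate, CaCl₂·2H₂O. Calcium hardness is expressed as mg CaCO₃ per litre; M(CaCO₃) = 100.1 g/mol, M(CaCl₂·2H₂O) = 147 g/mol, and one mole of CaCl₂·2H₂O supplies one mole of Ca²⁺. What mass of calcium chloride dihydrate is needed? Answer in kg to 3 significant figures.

(a) Volume: 226,000 US gal × 3.785 L/gal = 855,410 L.
(a) [OCl⁻]/[HOCl] = 10^(pH − pKa) = 10^(7.94 − 7.5) = 2.754; fraction as HOCl = 1/(1 + 2.754) = 0.2664.
(a) Free chlorine required for 2.95 ppm HOCl: 2.95 / 0.2664 = 11.07 ppm.
(a) FC to add: 11.07 − 0.6 = 10.47 mg/L as Cl₂.
(a) Cl₂ equivalent: 10.47 mg/L × 855,410 L = 8960 g.
(a) Product at 14.0% available Cl: 8960 / 0.14 = 64,000 g.
(a) Volume: 64,000 g ÷ 1.14 g/mL = 56,140 mL.

(b) Hardness to add: (262 − 165) = 97 mg/L as CaCO₃ × 203,000 L = 19,690 g as CaCO₃.
(b) Moles of Ca²⁺ (1 mol Ca²⁺ ≡ 1 mol CaCO₃): 19,690 / 100.1 g/mol = 196.7 mol.
(b) Mass of CaCl₂·2H₂O: 196.7 × 147 = 28,920 g.

(a) 56.1 L; (b) 28.9 kg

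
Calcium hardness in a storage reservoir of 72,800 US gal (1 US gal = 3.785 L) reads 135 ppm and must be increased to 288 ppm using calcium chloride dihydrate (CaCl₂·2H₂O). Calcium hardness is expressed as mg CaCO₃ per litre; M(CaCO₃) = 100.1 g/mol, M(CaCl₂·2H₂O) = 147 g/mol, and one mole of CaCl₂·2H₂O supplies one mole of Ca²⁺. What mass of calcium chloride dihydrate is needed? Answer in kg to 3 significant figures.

Volume: 72,800 US gal × 3.785 L/gal = 275,548 L.
Hardness to add: (288 − 135) = 153 mg/L as CaCO₃ × 275,548 L = 42,160 g as CaCO₃.
Moles of Ca²⁺ (1 mol Ca²⁺ ≡ 1 mol CaCO₃): 42,160 / 100.1 g/mol = 421.2 mol.
Mass of CaCl₂·2H₂O: 421.2 × 147 = 61,910 g.

61.9 kg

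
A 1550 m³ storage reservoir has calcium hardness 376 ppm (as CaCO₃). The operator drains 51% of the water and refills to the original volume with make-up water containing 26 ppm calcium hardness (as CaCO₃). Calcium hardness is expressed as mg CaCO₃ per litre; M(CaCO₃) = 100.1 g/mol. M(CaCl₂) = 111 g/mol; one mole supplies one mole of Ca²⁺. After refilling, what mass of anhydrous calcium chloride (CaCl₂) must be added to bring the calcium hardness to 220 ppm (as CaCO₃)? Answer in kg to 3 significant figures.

Volume: 1550 m³ = 1,550,000 L.
After draining 51% and refilling: 376 × 0.49 + 26 × 0.51 = 197.5 ppm.
Deficit to target: 220 − 197.5 = 22.5 mg/L.
As CaCO₃: 22.5 mg/L × 1,550,000 L = 34,880 g; ÷ 100.1 = 348.4 mol Ca²⁺.
Mass: 348.4 × 111 = 38,670 g.

38.7 kg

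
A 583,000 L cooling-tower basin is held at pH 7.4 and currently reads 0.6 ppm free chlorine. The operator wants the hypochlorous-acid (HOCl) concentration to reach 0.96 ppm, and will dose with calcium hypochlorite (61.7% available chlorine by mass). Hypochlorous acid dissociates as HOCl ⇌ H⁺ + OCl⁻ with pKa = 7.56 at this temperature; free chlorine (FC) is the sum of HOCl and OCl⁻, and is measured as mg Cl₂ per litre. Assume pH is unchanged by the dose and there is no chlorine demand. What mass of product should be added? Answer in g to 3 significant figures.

968 g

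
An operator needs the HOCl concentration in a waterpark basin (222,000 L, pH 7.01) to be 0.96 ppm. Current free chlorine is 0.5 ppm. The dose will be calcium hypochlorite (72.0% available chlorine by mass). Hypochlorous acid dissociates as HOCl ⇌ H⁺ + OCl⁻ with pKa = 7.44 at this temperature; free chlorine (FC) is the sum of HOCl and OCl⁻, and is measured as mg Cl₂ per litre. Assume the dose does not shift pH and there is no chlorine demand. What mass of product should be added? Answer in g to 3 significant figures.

[OCl⁻]/[HOCl] = 10^(pH − pKa) = 10^(7.01 − 7.44) = 0.3715; fraction as HOCl = 1/(1 + 0.3715) = 0.7291.
Free chlorine required for 0.96 ppm HOCl: 0.96 / 0.7291 = 1.317 ppm.
FC to add: 1.317 − 0.5 = 0.8167 mg/L as Cl₂.
Cl₂ equivalent: 0.8167 mg/L × 222,000 L = 181.3 g.
Product at 72.0% available Cl: 181.3 / 0.72 = 251.8 g.

252 g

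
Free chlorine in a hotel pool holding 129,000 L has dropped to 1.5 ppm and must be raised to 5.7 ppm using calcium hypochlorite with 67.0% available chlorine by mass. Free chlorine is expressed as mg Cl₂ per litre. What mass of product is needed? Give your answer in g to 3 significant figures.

809 g

Chlorine deficit: 5.7 − 1.5 = 4.2 ppm = 4.2 mg/L as Cl₂.
Cl₂ equivalent needed: 4.2 mg/L × 129,000 L = 541,800 mg = 541.8 g.
Product at 67.0% available chlorine: 541.8 / 0.67 = 808.7 g.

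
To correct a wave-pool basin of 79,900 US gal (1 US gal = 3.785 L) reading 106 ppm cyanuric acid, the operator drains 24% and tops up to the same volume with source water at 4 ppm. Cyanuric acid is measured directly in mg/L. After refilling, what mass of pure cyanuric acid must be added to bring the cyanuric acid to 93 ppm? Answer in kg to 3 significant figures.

3.47 kg

Volume: 79,900 US gal × 3.785 L/gal = 302,422 L.
After draining 24% and refilling: 106 × 0.76 + 4 × 0.24 = 81.52 ppm.
Deficit to target: 93 − 81.52 = 11.48 mg/L.
Mass: 11.48 mg/L × 302,422 L = 3472 g cyanuric acid.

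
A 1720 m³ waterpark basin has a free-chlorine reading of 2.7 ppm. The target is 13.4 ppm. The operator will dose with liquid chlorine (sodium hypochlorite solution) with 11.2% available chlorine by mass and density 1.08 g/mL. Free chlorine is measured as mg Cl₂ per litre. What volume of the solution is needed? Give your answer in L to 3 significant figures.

152 L

Volume: 1720 m³ = 1,720,000 L.
Chlorine deficit: 13.4 − 2.7 = 10.7 ppm = 10.7 mg/L as Cl₂.
Cl₂ equivalent needed: 10.7 mg/L × 1,720,000 L = 18,400,000 mg = 18,400 g.
Product at 11.2% available chlorine: 18,400 / 0.112 = 164,300 g.
Volume at density 1.08 g/mL: 164,300 g ÷ 1.08 g/mL = 152,100 mL.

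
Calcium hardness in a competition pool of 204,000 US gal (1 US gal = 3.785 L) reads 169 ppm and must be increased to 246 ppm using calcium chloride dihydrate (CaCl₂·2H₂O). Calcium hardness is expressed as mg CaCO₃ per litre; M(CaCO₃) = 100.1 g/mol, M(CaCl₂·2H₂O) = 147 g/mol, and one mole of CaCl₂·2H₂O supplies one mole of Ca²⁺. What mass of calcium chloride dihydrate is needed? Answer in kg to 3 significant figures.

87.3 kg

Volume: 204,000 US gal × 3.785 L/gal = 772,140 L.
Hardness to add: (246 − 169) = 77 mg/L as CaCO₃ × 772,140 L = 59,450 g as CaCO₃.
Moles of Ca²⁺ (1 mol Ca²⁺ ≡ 1 mol CaCO₃): 59,450 / 100.1 g/mol = 594 mol.
Mass of CaCl₂·2H₂O: 594 × 147 = 87,310 g.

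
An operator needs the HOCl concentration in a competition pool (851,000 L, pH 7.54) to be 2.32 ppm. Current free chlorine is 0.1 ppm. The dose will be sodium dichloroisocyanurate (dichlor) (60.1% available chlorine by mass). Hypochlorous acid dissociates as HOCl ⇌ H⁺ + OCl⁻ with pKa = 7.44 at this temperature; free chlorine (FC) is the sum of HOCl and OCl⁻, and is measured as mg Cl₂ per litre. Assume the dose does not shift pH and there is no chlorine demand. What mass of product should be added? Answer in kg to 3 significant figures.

7.28 kg

[OCl⁻]/[HOCl] = 10^(pH − pKa) = 10^(7.54 − 7.44) = 1.259; fraction as HOCl = 1/(1 + 1.259) = 0.4427.
Free chlorine required for 2.32 ppm HOCl: 2.32 / 0.4427 = 5.241 ppm.
FC to add: 5.241 − 0.1 = 5.141 mg/L as Cl₂.
Cl₂ equivalent: 5.141 mg/L × 851,000 L = 4375 g.
Product at 60.1% available Cl: 4375 / 0.601 = 7279 g.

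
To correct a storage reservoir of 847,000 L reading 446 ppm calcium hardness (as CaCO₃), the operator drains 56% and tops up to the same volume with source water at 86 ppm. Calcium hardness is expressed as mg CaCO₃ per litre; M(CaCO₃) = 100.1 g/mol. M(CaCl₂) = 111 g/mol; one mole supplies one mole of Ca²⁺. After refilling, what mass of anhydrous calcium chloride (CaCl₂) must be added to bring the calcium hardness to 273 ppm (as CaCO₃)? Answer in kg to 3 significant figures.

26.9 kg

After draining 56% and refilling: 446 × 0.44 + 86 × 0.56 = 244.4 ppm.
Deficit to target: 273 − 244.4 = 28.6 mg/L.
As CaCO₃: 28.6 mg/L × 847,000 L = 24,220 g; ÷ 100.1 = 242 mol Ca²⁺.
Mass: 242 × 111 = 26,860 g.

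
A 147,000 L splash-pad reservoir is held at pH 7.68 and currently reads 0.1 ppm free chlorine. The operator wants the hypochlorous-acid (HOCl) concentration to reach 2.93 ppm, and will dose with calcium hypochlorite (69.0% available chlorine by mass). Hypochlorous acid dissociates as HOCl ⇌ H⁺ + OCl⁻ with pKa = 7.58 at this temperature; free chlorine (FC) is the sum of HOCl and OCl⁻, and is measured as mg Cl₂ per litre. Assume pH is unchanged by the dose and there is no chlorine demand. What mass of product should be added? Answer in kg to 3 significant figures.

1.39 kg

[OCl⁻]/[HOCl] = 10^(pH − pKa) = 10^(7.68 − 7.58) = 1.259; fraction as HOCl = 1/(1 + 1.259) = 0.4427.
Free chlorine required for 2.93 ppm HOCl: 2.93 / 0.4427 = 6.619 ppm.
FC to add: 6.619 − 0.1 = 6.519 mg/L as Cl₂.
Cl₂ equivalent: 6.519 mg/L × 147,000 L = 958.2 g.
Product at 69.0% available Cl: 958.2 / 0.69 = 1389 g.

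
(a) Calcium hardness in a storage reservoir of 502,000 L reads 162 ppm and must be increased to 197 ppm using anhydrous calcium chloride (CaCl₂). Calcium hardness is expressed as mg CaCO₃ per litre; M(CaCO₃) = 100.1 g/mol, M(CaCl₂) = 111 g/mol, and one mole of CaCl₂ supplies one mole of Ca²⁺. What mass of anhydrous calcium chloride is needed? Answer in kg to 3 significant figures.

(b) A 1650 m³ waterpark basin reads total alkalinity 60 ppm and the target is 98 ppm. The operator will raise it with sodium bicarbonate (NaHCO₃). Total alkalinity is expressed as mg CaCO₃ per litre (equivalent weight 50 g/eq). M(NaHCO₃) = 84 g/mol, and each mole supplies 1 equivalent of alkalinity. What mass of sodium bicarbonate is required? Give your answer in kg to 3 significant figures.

(a) 19.5 kg; (b) 105 kg

(a) Hardness to add: (197 − 162) = 35 mg/L as CaCO₃ × 502,000 L = 17,570 g as CaCO₃.
(a) Moles of Ca²⁺ (1 mol Ca²⁺ ≡ 1 mol CaCO₃): 17,570 / 100.1 g/mol = 175.5 mol.
(a) Mass of CaCl₂: 175.5 × 111 = 19,480 g.

(b) Volume: 1650 m³ = 1,650,000 L.
(b) Alkalinity to add: (98 − 60) = 38 mg/L as CaCO₃ × 1,650,000 L = 62,700 g as CaCO₃.
(b) Equivalents: 62,700 g ÷ 50 g/eq = 1254 eq.
(b) NaHCO₃ supplies 1 eq per mole → 1254 mol.
(b) Mass: 1254 mol × 84 g/mol = 105,300 g.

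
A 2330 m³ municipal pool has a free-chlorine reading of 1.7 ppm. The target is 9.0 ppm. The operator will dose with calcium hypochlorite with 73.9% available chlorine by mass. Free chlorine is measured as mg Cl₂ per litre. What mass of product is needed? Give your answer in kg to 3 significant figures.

23.0 kg

Volume: 2330 m³ = 2,330,000 L.
Chlorine deficit: 9.0 − 1.7 = 7.3 ppm = 7.3 mg/L as Cl₂.
Cl₂ equivalent needed: 7.3 mg/L × 2,330,000 L = 17,010,000 mg = 17,010 g.
Product at 73.9% available chlorine: 17,010 / 0.739 = 23,020 g.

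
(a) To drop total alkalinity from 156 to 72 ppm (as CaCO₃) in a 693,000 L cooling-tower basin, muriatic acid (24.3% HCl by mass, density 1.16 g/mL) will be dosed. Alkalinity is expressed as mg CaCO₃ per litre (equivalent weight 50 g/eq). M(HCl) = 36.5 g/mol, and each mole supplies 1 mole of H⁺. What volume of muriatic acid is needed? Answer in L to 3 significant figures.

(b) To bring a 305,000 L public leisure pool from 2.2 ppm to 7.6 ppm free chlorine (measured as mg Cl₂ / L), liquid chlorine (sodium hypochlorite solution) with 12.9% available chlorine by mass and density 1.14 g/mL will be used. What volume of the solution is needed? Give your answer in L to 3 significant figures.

(a) Alkalinity to neutralize: (156 − 72) = 84 mg/L as CaCO₃ × 693,000 L = 58,210 g as CaCO₃.
(a) Equivalents of H⁺ required: 58,210 ÷ 50 g/eq = 1164 eq = 1164 mol HCl.
(a) Mass of HCl: 1164 × 36.5 = 42,490 g.
(a) Mass of 24.3% solution: 42,490 / 0.243 = 174,900 g.
(a) Volume: 174,900 g ÷ 1.16 g/mL = 150,800 mL.

(b) Chlorine deficit: 7.6 − 2.2 = 5.4 ppm = 5.4 mg/L as Cl₂.
(b) Cl₂ equivalent needed: 5.4 mg/L × 305,000 L = 1,647,000 mg = 1647 g.
(b) Product at 12.9% available chlorine: 1647 / 0.129 = 12,770 g.
(b) Volume at density 1.14 g/mL: 12,770 g ÷ 1.14 g/mL = 11,200 mL.

(a) 151 L; (b) 11.2 L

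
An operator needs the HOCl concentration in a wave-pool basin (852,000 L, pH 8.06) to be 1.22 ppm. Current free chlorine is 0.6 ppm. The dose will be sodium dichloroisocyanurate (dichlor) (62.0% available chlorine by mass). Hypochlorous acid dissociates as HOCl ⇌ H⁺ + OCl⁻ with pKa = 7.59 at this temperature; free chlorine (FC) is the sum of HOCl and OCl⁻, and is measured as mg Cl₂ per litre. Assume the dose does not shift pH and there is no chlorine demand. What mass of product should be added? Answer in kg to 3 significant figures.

5.80 kg

[OCl⁻]/[HOCl] = 10^(pH − pKa) = 10^(8.06 − 7.59) = 2.951; fraction as HOCl = 1/(1 + 2.951) = 0.2531.
Free chlorine required for 1.22 ppm HOCl: 1.22 / 0.2531 = 4.82 ppm.
FC to add: 4.82 − 0.6 = 4.22 mg/L as Cl₂.
Cl₂ equivalent: 4.22 mg/L × 852,000 L = 3596 g.
Product at 62.0% available Cl: 3596 / 0.62 = 5800 g.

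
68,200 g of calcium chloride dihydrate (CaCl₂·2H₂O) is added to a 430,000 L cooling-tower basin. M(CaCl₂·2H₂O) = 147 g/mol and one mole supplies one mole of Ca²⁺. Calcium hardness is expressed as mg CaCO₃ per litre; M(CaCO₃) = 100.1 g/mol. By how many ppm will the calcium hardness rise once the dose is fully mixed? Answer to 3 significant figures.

108 ppm

Moles of Ca²⁺: 68,200 g ÷ 147 g/mol = 463.9 mol.
As CaCO₃: 463.9 mol × 100.1 g/mol = 46,440 g.
Rise: 46,440 g / 430,000 L × 1000 = 108 mg/L.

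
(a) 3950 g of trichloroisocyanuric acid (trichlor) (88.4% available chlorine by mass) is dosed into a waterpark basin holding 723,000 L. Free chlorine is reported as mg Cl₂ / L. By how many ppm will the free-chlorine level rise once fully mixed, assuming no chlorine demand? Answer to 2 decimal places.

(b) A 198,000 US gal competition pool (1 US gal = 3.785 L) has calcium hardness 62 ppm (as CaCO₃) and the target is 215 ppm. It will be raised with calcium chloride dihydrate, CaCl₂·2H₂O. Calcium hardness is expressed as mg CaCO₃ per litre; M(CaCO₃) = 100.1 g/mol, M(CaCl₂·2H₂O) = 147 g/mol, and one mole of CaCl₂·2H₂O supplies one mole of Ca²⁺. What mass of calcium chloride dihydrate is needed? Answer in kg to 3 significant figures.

(a) 4.83 ppm; (b) 168 kg

(a) Available chlorine delivered: 3950 g × 0.884 = 3492 g as Cl₂.
(a) Concentration rise: 3492 g / 723,000 L = 4.83 mg/L = 4.83 ppm.

(b) Volume: 198,000 US gal × 3.785 L/gal = 749,430 L.
(b) Hardness to add: (215 − 62) = 153 mg/L as CaCO₃ × 749,430 L = 114,700 g as CaCO₃.
(b) Moles of Ca²⁺ (1 mol Ca²⁺ ≡ 1 mol CaCO₃): 114,700 / 100.1 g/mol = 1145 mol.
(b) Mass of CaCl₂·2H₂O: 1145 × 147 = 168,400 g.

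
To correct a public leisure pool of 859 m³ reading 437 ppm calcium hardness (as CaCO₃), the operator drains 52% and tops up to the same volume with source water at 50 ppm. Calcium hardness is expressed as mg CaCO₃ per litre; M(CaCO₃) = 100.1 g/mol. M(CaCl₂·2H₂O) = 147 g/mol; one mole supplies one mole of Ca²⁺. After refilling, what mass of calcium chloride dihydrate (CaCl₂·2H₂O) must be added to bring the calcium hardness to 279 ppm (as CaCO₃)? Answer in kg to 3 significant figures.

54.5 kg

Volume: 859 m³ = 859,000 L.
After draining 52% and refilling: 437 × 0.48 + 50 × 0.52 = 235.76 ppm.
Deficit to target: 279 − 235.76 = 43.24 mg/L.
As CaCO₃: 43.24 mg/L × 859,000 L = 37,140 g; ÷ 100.1 = 371.1 mol Ca²⁺.
Mass: 371.1 × 147 = 54,550 g.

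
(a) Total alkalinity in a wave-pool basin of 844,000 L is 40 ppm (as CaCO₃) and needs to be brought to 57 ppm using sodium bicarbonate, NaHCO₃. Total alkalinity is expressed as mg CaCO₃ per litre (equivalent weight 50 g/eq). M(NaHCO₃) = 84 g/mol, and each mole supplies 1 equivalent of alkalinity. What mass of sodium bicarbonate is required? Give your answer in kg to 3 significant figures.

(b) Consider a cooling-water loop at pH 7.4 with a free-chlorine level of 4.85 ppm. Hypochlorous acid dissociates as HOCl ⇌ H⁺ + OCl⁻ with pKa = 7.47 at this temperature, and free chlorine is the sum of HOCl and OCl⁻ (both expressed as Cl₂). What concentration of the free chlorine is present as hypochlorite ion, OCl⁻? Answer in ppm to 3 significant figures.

(a) Alkalinity to add: (57 − 40) = 17 mg/L as CaCO₃ × 844,000 L = 14,350 g as CaCO₃.
(a) Equivalents: 14,350 g ÷ 50 g/eq = 287 eq.
(a) NaHCO₃ supplies 1 eq per mole → 287 mol.
(a) Mass: 287 mol × 84 g/mol = 24,100 g.

(b) [OCl⁻]/[HOCl] = 10^(pH − pKa) = 10^(7.4 − 7.47) = 10^-0.07 = 0.8511.
(b) Fraction as HOCl = 1 / (1 + 0.8511) = 0.5402.
(b) OCl⁻ = (1 − 0.5402) × 4.85 ppm = 2.23 ppm.

(a) 24.1 kg; (b) 2.23 ppm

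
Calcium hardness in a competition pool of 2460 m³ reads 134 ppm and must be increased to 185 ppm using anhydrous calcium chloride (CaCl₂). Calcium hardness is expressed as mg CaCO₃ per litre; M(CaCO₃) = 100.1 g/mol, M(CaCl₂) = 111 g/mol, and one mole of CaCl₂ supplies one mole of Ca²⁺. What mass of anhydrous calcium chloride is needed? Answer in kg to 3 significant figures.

139 kg

Volume: 2460 m³ = 2,460,000 L.
Hardness to add: (185 − 134) = 51 mg/L as CaCO₃ × 2,460,000 L = 125,500 g as CaCO₃.
Moles of Ca²⁺ (1 mol Ca²⁺ ≡ 1 mol CaCO₃): 125,500 / 100.1 g/mol = 1253 mol.
Mass of CaCl₂: 1253 × 111 = 139,100 g.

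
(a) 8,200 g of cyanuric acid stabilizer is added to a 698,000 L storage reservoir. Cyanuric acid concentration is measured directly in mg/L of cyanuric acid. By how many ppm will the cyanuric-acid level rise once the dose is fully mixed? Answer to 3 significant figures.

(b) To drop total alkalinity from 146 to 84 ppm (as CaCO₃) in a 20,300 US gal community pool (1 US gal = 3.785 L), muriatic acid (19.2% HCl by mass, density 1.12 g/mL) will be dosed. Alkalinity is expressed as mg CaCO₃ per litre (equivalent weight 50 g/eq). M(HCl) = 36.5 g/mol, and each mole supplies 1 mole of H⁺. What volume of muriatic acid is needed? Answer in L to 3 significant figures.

(a) Rise: 8,200 g / 698,000 L × 1000 = 11.75 mg/L.

(b) Volume: 20,300 US gal × 3.785 L/gal = 76,836 L.
(b) Alkalinity to neutralize: (146 − 84) = 62 mg/L as CaCO₃ × 76,836 L = 4764 g as CaCO₃.
(b) Equivalents of H⁺ required: 4764 ÷ 50 g/eq = 95.28 eq = 95.28 mol HCl.
(b) Mass of HCl: 95.28 × 36.5 = 3478 g.
(b) Mass of 19.2% solution: 3478 / 0.192 = 18,110 g.
(b) Volume: 18,110 g ÷ 1.12 g/mL = 16,170 mL.

(a) 11.7 ppm; (b) 16.2 L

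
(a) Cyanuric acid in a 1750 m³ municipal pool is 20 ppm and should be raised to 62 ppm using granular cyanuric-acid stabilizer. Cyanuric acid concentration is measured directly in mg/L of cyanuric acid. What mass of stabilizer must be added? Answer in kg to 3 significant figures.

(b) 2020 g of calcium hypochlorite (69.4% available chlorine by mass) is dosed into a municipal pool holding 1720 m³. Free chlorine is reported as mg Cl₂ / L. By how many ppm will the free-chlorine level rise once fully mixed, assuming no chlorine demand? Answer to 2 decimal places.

(a) Volume: 1750 m³ = 1,750,000 L.
(a) CYA to add: (62 − 20) = 42 mg/L × 1,750,000 L = 73,500 g cyanuric acid.

(b) Volume: 1720 m³ = 1,720,000 L.
(b) Available chlorine delivered: 2020 g × 0.694 = 1402 g as Cl₂.
(b) Concentration rise: 1402 g / 1,720,000 L = 0.815 mg/L = 0.82 ppm.

(a) 73.5 kg; (b) 0.82 ppm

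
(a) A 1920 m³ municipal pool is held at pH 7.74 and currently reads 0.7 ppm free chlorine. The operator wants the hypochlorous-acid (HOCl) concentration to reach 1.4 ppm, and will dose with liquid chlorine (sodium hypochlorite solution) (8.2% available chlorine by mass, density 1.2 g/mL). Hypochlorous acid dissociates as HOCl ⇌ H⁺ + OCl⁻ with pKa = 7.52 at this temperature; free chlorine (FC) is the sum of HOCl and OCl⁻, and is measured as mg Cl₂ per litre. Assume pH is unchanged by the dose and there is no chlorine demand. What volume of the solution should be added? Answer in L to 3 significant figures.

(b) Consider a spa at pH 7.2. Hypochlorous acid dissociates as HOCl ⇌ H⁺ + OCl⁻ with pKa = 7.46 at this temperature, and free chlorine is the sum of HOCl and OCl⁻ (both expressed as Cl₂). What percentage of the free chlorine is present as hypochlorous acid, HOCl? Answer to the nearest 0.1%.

(a) 59.0 L; (b) 64.5%

(a) Volume: 1920 m³ = 1,920,000 L.
(a) [OCl⁻]/[HOCl] = 10^(pH − pKa) = 10^(7.74 − 7.52) = 1.66; fraction as HOCl = 1/(1 + 1.66) = 0.376.
(a) Free chlorine required for 1.4 ppm HOCl: 1.4 / 0.376 = 3.723 ppm.
(a) FC to add: 3.723 − 0.7 = 3.023 mg/L as Cl₂.
(a) Cl₂ equivalent: 3.023 mg/L × 1,920,000 L = 5805 g.
(a) Product at 8.2% available Cl: 5805 / 0.082 = 70,790 g.
(a) Volume: 70,790 g ÷ 1.2 g/mL = 58,990 mL.

(b) [OCl⁻]/[HOCl] = 10^(pH − pKa) = 10^(7.2 − 7.46) = 10^-0.26 = 0.5495.
(b) Fraction as HOCl = 1 / (1 + 0.5495) = 0.6454.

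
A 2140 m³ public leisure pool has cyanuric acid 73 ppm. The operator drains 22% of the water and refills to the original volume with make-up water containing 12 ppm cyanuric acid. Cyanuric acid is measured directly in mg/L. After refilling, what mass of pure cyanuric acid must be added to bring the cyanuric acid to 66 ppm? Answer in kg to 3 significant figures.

13.7 kg

Volume: 2140 m³ = 2,140,000 L.
After draining 22% and refilling: 73 × 0.78 + 12 × 0.22 = 59.58 ppm.
Deficit to target: 66 − 59.58 = 6.42 mg/L.
Mass: 6.42 mg/L × 2,140,000 L = 13,740 g cyanuric acid.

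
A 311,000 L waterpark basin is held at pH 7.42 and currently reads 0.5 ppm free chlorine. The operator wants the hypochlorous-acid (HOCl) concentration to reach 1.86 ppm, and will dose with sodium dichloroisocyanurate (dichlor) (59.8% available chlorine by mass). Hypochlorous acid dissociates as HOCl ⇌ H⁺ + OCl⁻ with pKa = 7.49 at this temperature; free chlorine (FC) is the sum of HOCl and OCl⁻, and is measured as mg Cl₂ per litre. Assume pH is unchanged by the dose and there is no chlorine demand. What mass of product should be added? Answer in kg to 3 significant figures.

[OCl⁻]/[HOCl] = 10^(pH − pKa) = 10^(7.42 − 7.49) = 0.8511; fraction as HOCl = 1/(1 + 0.8511) = 0.5402.
Free chlorine required for 1.86 ppm HOCl: 1.86 / 0.5402 = 3.443 ppm.
FC to add: 3.443 − 0.5 = 2.943 mg/L as Cl₂.
Cl₂ equivalent: 2.943 mg/L × 311,000 L = 915.3 g.
Product at 59.8% available Cl: 915.3 / 0.598 = 1531 g.

1.53 kg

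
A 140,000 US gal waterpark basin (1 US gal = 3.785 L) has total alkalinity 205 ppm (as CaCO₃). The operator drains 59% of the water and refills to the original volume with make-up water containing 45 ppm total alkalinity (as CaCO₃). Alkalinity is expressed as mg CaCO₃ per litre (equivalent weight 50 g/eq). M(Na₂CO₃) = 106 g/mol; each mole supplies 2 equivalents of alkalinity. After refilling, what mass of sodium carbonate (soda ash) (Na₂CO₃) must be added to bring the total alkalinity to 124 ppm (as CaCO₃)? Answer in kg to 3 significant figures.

7.53 kg

Volume: 140,000 US gal × 3.785 L/gal = 529,900 L.
After draining 59% and refilling: 205 × 0.41 + 45 × 0.59 = 110.6 ppm.
Deficit to target: 124 − 110.6 = 13.4 mg/L.
As CaCO₃: 13.4 mg/L × 529,900 L = 7101 g; ÷ 50 g/eq ÷ 2 = 71.01 mol Na₂CO₃.
Mass: 71.01 × 106 = 7527 g.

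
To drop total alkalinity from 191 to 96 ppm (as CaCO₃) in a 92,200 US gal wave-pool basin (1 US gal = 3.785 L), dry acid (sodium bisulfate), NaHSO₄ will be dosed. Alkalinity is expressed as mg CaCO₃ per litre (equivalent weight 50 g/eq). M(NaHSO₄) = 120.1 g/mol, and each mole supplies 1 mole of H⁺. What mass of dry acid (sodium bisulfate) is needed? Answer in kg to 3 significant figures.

Volume: 92,200 US gal × 3.785 L/gal = 348,977 L.
Alkalinity to neutralize: (191 − 96) = 95 mg/L as CaCO₃ × 348,977 L = 33,150 g as CaCO₃.
Equivalents of H⁺ required: 33,150 ÷ 50 g/eq = 663.1 eq = 663.1 mol NaHSO₄.
Mass of NaHSO₄: 663.1 × 120.1 = 79,630 g.

79.6 kg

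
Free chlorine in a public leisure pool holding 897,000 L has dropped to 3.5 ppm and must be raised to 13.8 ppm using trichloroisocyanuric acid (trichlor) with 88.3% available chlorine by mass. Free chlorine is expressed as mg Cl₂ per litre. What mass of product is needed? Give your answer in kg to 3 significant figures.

10.5 kg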